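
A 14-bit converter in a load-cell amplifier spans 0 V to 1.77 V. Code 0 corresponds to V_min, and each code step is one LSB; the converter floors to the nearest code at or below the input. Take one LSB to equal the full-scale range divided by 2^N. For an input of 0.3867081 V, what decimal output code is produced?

Full-scale range = 1.77 V. LSB = 1.77 V / 2^14 ≈ 108.0 µV.
code = ⌊(V_in − V_min)/LSB⌋ = ⌊(V_in − V_min) × 2^14 / range⌋
     = ⌊(0.3867081 − (0)) × 16384 / 1.77⌋ = ⌊0.3867081 × 16384/1.77⌋
     = ⌊3579.562⌋ = 3579.

3579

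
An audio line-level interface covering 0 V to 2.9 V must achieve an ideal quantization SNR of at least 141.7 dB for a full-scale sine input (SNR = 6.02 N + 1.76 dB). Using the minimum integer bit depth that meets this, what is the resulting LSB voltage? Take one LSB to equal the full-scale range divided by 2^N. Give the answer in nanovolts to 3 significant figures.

V_FS = 2.9 V.
Required N = ⌈(141.7 − 1.76)/6.02⌉ = ⌈23.246⌉ = 24.
LSB = 2.9 V ÷ 2^24 = 2.9/16777216 V = 173 nV.

173 nV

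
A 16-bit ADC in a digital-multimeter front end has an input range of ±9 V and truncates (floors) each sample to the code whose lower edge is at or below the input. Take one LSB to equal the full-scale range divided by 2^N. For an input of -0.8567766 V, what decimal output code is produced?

Span: 9 V − (-9 V) = 18 V. LSB = 18 V / 2^16 ≈ 274.7 µV.
V_in − V_min = -0.8567766 − (-9) = 8.1432234 V.
Divide by LSB: 8.1432234 × 65536/18 = 29648.5716.
Truncating gives code 29648.

29648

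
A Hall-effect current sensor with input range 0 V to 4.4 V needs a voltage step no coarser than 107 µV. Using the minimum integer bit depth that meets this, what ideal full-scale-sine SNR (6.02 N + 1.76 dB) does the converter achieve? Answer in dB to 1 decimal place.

V_FS = 4.4 V.
4.4 V / 107 µV = 41120. Since 2^15 = 32768 and 2^16 = 65536, N = 16.
SNR = 6.02 × 16 + 1.76 = 98.08 dB.

98.1 dB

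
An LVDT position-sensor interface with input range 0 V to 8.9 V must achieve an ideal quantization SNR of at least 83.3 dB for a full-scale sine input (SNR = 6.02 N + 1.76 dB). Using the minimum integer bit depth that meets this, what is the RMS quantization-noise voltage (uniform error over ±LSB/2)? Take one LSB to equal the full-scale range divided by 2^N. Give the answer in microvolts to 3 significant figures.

Full-scale range = 8.9 V.
Solving 6.02 N ≥ 83.3 − 1.76: N ≥ 13.545. Round up → N = 14.
LSB = 8.9 V ÷ 2^14 = 8.9/16384 V = 0.54321 mV.
σ_q = LSB/√12 = 0.54321 mV/3.4641 = 157 µV.

157 µV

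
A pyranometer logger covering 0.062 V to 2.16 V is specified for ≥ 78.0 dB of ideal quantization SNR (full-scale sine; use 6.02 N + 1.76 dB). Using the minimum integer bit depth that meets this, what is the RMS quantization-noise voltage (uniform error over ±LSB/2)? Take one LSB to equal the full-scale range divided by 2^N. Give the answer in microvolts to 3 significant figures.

The full-scale span is 2.16 − (0.062) = 2.098 V.
N ≥ (78.0 − 1.76)/6.02 = 12.664 → N_min = 13.
LSB = 2.098 V / 2^13 = 256.10 µV.
RMS noise = LSB/√12 = 73.9 µV.

73.9 µV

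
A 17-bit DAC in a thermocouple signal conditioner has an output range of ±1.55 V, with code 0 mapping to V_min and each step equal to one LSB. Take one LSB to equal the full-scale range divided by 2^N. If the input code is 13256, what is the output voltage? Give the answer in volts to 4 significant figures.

-1.236 V

Range = 1.55 − (-1.55) = 3.1 V. LSB = 3.1 V / 2^17.
V_out = -1.55 + 13256 × (3.1/131072) V
      = -1.55 V + 0.313519 V = -1.23648 V.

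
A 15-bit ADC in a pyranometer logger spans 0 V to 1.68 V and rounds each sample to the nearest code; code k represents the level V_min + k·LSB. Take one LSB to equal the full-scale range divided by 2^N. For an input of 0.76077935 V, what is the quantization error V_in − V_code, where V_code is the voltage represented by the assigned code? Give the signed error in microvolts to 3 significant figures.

−9.22 µV

Span = 1.68 V. LSB = 1.68 V / 2^15 ≈ 51.27 µV.
(V_in − V_min)/LSB = (0.76077935 − (0)) × 32768/1.68 = 14838.8201 → nearest code k = 14839.
V_code = 0 + (14839/32768) × 1.68 = 0.76078857422 V.
Error = V_in − V_code = 0.76077935 − (0.76078857422) = −9.22 µV.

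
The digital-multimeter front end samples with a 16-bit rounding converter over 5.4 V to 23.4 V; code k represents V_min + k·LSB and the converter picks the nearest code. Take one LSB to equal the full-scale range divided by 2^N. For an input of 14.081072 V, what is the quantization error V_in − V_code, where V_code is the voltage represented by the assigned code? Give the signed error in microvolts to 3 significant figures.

−49.8 µV

Full-scale range = 23.4 V − (5.4 V) = 18 V. LSB = 18 V / 2^16 ≈ 274.7 µV.
Position in LSBs: (14.081072 − (5.4)) × 65536/18 = 31606.8186; rounding gives k = 31607.
V_code = 5.4 + (31607/65536) × 18 = 14.081121826 V.
Error = V_in − V_code = 14.081072 − (14.081121826) = −49.8 µV.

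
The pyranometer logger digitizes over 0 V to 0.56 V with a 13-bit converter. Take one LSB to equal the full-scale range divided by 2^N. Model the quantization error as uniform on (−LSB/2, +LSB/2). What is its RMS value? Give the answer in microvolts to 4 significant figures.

Range is 0.56 V.
LSB = 0.56 V ÷ 2^13 = 0.56/8192 V = 68.3594 µV.
RMS of a uniform error over width LSB is LSB/√12 = 19.73 µV.

19.73 µV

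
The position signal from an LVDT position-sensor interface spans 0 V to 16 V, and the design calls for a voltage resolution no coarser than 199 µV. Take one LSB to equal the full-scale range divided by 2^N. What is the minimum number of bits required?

17 bits

Span = 16 V.
16 V / 199 µV = 80400. Since 2^16 = 65536 and 2^17 = 131072, N = 17.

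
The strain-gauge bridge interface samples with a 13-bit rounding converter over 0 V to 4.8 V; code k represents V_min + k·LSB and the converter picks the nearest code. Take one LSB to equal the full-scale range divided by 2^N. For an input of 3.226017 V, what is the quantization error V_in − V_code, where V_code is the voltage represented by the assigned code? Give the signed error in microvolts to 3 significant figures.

Range is 4.8 V. LSB = 4.8 V / 2^13 ≈ 0.5859 mV.
(V_in − V_min)/LSB = (3.226017 − (0)) × 8192/4.8 = 5505.7357 → nearest code k = 5506.
Reconstructed level: 0 + 5506 × 4.8/8192 V = 3.226171875 V.
V_in − V_code = 3.226017 − (3.226171875) = −155 µV.

−155 µV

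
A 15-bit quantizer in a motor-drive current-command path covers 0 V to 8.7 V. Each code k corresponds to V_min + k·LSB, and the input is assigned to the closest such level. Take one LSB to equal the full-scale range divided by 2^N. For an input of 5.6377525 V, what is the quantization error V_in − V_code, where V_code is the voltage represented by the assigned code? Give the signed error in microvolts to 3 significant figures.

Full-scale range = 8.7 V. LSB = 8.7 V / 2^15 ≈ 265.5 µV.
(5.6377525 − (0)) / LSB = 5.6377525 × 32768/8.7 = 21234.2384. Nearest integer: k = 21234.
V_code = V_min + k × range/2^15 = 0 + 21234 × 8.7/32768 = 5.6376892090 V.
Error = V_in − V_code = 5.6377525 − (5.6376892090) = +63.3 µV.

+63.3 µV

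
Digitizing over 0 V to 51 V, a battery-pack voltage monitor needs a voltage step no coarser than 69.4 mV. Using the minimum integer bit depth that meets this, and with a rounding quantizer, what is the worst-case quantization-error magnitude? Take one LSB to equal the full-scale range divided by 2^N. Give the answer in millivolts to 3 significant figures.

24.9 mV

V_FS = 51 V.
51 V / 69.4 mV = 734.9. Since 2^9 = 512 and 2^10 = 1024, N = 10.
LSB = 51 V / 2^10 = 49.805 mV.
|e|_max = LSB/2 = 24.9 mV.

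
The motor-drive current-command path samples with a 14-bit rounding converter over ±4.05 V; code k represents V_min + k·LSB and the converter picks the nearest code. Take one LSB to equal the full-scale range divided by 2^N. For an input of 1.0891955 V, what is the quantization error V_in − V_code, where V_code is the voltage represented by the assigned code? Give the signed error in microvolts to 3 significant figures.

+65.9 µV

Span: 4.05 V − (-4.05 V) = 8.1 V. LSB = 8.1 V / 2^14 ≈ 494.4 µV.
Position in LSBs: (1.0891955 − (-4.05)) × 16384/8.1 = 10395.1332; rounding gives k = 10395.
V_code = -4.05 + (10395/16384) × 8.1 = 1.0891296387 V.
e = 1.0891955 − (1.0891296387) = +65.9 µV.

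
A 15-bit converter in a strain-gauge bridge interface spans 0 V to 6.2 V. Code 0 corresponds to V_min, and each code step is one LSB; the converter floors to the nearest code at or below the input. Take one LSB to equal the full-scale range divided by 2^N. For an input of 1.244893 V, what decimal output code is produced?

6579

Span = 6.2 V. LSB = 6.2 V / 2^15 ≈ 189.2 µV.
code = ⌊(V_in − V_min)/LSB⌋ = ⌊(V_in − V_min) × 2^15 / range⌋
     = ⌊(1.244893 − (0)) × 32768 / 6.2⌋ = ⌊1.244893 × 32768/6.2⌋
     = ⌊6579.460⌋ = 6579.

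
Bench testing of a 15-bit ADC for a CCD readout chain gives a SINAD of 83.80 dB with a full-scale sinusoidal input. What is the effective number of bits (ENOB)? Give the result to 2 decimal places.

13.63 bits

ENOB = (83.80 − 1.76)/6.02 = 13.6279 bits.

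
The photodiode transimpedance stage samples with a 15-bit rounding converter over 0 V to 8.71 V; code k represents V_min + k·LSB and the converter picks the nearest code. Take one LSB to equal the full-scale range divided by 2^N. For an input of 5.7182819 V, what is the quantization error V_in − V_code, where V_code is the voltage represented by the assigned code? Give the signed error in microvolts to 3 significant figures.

Span = 8.71 V. LSB = 8.71 V / 2^15 ≈ 265.8 µV.
Position in LSBs: (5.7182819 − (0)) × 32768/8.71 = 21512.8199; rounding gives k = 21513.
V_code = V_min + k × range/2^15 = 0 + 21513 × 8.71/32768 = 5.7183297729 V.
Error = V_in − V_code = 5.7182819 − (5.7183297729) = −47.9 µV.

−47.9 µV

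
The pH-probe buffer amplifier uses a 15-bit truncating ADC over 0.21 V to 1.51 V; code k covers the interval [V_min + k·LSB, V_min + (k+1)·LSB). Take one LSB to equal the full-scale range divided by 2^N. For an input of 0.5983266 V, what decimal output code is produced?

Span: 1.51 V − (0.21 V) = 1.3 V. LSB = 1.3 V / 2^15 ≈ 39.67 µV.
V_in − V_min = 0.5983266 − (0.21) = 0.3883266 V.
Divide by LSB: 0.3883266 × 32768/1.3 = 9788.2200.
Truncating gives code 9788.

9788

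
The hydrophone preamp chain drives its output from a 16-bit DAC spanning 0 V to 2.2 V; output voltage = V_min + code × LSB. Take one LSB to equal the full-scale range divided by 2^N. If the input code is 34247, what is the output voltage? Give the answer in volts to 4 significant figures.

1.150 V

Full-scale range = 2.2 V. LSB = 2.2 V / 2^16.
Output = V_min + (34247/65536) × range = 0 + 0.522568 × 2.2 V
      = 0 V + 1.14965 V = 1.14965 V.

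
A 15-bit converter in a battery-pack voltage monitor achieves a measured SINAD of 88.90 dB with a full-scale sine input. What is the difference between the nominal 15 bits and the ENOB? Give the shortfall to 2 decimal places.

0.52 bits

Effective bits = (88.90 − 1.76)/6.02 = 14.4751.
15 − 14.4751 = 0.52 bits below nominal.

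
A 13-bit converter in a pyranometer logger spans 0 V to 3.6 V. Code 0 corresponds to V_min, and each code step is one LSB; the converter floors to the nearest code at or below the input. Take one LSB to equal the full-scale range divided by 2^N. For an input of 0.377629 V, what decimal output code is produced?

859

V_FS = 3.6 V. LSB = 3.6 V / 2^13 ≈ 439.5 µV.
code = ⌊(V_in − V_min)/LSB⌋ = ⌊(V_in − V_min) × 2^13 / range⌋
     = ⌊(0.377629 − (0)) × 8192 / 3.6⌋ = ⌊0.377629 × 8192/3.6⌋
     = ⌊859.316⌋ = 859.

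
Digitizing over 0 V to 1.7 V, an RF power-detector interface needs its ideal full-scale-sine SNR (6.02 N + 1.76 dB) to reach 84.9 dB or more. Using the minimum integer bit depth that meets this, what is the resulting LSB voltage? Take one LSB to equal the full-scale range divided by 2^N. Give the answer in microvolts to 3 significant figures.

104 µV

Span = 1.7 V.
N ≥ (84.9 − 1.76)/6.02 = 13.811 → N_min = 14.
LSB = 1.7 V / 2^14 = 104 µV.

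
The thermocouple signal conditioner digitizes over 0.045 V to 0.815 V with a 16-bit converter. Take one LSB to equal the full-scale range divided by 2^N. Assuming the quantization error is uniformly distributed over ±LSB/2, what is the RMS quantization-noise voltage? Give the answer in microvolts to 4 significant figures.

3.392 µV

Span: 0.815 V − (0.045 V) = 0.77 V.
One LSB is 0.77 V / 65536 = 11.7493 µV.
For a uniform distribution on [−LSB/2, +LSB/2], V_rms = LSB/√12 = 11.7493 µV/3.4641 = 3.392 µV.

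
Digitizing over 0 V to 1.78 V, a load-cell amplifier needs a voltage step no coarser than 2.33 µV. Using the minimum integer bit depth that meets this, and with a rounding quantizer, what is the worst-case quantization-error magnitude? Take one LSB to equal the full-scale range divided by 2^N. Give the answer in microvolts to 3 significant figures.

Full-scale range = 1.78 V.
Need 2^N ≥ 1.78 V / 2.33 µV = 763900 → N_min = 20.
One LSB is 1.78 V / 1048576 = 1.6975 µV.
Half an LSB is 0.849 µV.

0.849 µV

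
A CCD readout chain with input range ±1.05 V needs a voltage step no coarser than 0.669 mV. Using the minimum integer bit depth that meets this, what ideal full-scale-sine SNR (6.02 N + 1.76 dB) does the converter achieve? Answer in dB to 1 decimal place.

74.0 dB

Full-scale range = 1.05 V − (-1.05 V) = 2.1 V.
Need 2^N ≥ 2.1 V / 0.669 mV = 3139 → N_min = 12.
Ideal SNR at N = 12: 6.02·12 + 1.76 = 74.0 dB.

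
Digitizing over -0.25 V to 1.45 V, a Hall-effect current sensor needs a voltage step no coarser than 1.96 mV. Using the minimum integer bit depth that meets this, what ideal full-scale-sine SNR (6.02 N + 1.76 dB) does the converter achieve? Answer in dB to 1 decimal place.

Span: 1.45 V − (-0.25 V) = 1.7 V.
1.7 V / 1.96 mV = 867.3. Since 2^9 = 512 and 2^10 = 1024, N = 10.
SNR = 6.02 × 10 + 1.76 = 61.96 dB.

62.0 dB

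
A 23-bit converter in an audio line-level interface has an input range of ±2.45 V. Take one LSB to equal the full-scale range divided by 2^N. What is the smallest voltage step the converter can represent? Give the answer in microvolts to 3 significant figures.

0.584 µV

Range = 2.45 − (-2.45) = 4.9 V.
There are 2^23 = 8388608 steps.
LSB = 4.9 V ÷ 2^23 = 4.9/8388608 V = 0.584 µV.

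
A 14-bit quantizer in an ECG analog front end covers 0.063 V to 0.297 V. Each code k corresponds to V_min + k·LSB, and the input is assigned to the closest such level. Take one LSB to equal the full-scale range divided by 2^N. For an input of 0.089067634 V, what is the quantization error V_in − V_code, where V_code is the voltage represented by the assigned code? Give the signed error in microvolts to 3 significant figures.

Full-scale range = 0.297 V − (0.063 V) = 0.234 V. LSB = 0.234 V / 2^14 ≈ 14.28 µV.
(V_in − V_min)/LSB = (0.089067634 − (0.063)) × 16384/0.234 = 1825.1800 → nearest code k = 1825.
V_code = V_min + k × range/2^14 = 0.063 + 1825 × 0.234/16384 = 0.089065063477 V.
Error = V_in − V_code = 0.089067634 − (0.089065063477) = +2.57 µV.

+2.57 µV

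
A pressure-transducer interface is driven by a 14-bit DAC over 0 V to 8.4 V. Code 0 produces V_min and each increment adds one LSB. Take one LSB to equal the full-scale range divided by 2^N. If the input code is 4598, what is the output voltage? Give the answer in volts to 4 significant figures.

2.357 V

V_FS = 8.4 V. LSB = 8.4 V / 2^14.
Output = V_min + (4598/16384) × range = 0 + 0.280640 × 8.4 V
      = 0 + 2.35737 = 2.35737 V.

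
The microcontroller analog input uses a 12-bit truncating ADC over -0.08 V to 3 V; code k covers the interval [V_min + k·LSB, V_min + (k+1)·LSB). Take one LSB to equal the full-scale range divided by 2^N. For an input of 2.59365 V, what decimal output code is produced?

Range = 3 − (-0.08) = 3.08 V. LSB = 3.08 V / 2^12 ≈ 0.7520 mV.
code = ⌊(V_in − V_min)/LSB⌋ = ⌊(V_in − V_min) × 2^12 / range⌋
     = ⌊(2.59365 − (-0.08)) × 4096 / 3.08⌋ = ⌊2.67365 × 4096/3.08⌋
     = ⌊3555.607⌋ = 3555.

3555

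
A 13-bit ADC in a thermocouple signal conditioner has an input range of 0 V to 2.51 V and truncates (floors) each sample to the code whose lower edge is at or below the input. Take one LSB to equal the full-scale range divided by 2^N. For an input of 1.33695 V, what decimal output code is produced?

4363

V_FS = 2.51 V. LSB = 2.51 V / 2^13 ≈ 306.4 µV.
(V_in − V_min) × 2^13/range = (1.33695 − (0)) × 8192/2.51 = 4363.464.
Floor → code = 4363.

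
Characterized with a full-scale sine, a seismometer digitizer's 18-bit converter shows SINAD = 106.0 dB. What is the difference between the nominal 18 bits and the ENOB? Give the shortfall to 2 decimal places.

0.68 bits

Effective bits = (106.0 − 1.76)/6.02 = 17.3156.
18 − 17.3156 = 0.68 bits below nominal.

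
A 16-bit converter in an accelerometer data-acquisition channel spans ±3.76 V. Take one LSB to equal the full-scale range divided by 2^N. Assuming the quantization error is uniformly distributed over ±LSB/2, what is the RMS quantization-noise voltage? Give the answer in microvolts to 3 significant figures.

Full-scale range = 3.76 V − (-3.76 V) = 7.52 V.
Step size = 7.52/65536 V = 114.75 µV.
RMS of a uniform error over width LSB is LSB/√12 = 33.1 µV.

33.1 µV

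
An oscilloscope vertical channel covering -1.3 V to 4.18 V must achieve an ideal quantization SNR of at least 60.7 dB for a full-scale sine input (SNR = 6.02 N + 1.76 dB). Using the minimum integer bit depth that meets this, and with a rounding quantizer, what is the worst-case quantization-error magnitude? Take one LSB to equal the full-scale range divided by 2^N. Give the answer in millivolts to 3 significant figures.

2.68 mV

Full-scale range = 4.18 V − (-1.3 V) = 5.48 V.
N ≥ (60.7 − 1.76)/6.02 = 9.791 → N_min = 10.
Step size = 5.48/1024 V = 5.3516 mV.
Half an LSB is 2.68 mV.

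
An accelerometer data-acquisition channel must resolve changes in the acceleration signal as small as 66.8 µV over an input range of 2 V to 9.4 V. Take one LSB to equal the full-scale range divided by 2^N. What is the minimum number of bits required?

17 bits

Full-scale range = 9.4 V − (2 V) = 7.4 V.
Need 2^N ≥ 7.4 V / 66.8 µV = 110800 → N_min = 17.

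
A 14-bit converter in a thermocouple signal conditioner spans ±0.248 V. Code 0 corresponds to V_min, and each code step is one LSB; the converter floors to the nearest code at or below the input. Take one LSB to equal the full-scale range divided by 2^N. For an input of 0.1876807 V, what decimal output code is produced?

14391

Full-scale range = 0.248 V − (-0.248 V) = 0.496 V. LSB = 0.496 V / 2^14 ≈ 30.27 µV.
(V_in − V_min) × 2^14/range = (0.1876807 − (-0.248)) × 16384/0.496 = 14391.517.
Floor → code = 14391.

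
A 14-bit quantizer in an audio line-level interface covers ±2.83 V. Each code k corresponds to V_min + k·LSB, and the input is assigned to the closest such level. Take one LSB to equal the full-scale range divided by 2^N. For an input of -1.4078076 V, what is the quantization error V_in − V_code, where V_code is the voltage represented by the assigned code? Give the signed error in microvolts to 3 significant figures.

Full-scale range = 2.83 V − (-2.83 V) = 5.66 V. LSB = 5.66 V / 2^14 ≈ 345.5 µV.
(-1.4078076 − (-2.83)) / LSB = 1.4221924 × 16384/5.66 = 4116.8198. Nearest integer: k = 4117.
V_code = -2.83 + (4117/16384) × 5.66 = -1.4077453613 V.
Error = V_in − V_code = -1.4078076 − (-1.4077453613) = −62.2 µV.

−62.2 µV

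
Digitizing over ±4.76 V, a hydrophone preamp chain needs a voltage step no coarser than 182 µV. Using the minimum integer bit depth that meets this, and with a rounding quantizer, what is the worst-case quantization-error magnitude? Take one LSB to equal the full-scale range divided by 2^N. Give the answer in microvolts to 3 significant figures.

Range = 4.76 − (-4.76) = 9.52 V.
Need 2^N ≥ 9.52 V / 182 µV = 52310 → N_min = 16.
LSB = 9.52 V ÷ 2^16 = 9.52/65536 V = 145.26 µV.
Max error for round-to-nearest is LSB/2 = 72.6 µV.

72.6 µV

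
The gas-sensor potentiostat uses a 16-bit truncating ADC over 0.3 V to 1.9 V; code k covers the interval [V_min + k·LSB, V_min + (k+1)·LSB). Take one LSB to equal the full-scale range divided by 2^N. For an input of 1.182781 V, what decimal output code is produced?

Range = 1.9 − (0.3) = 1.6 V. LSB = 1.6 V / 2^16 ≈ 24.41 µV.
code = ⌊(V_in − V_min)/LSB⌋ = ⌊(V_in − V_min) × 2^16 / range⌋
     = ⌊(1.182781 − (0.3)) × 65536 / 1.6⌋ = ⌊0.882781 × 65536/1.6⌋
     = ⌊36158.710⌋ = 36158.

36158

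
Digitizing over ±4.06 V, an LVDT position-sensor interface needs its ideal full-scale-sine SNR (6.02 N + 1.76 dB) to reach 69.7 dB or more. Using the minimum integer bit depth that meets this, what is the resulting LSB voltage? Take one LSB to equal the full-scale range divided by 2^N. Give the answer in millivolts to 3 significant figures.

1.98 mV

Span: 4.06 V − (-4.06 V) = 8.12 V.
Required N = ⌈(69.7 − 1.76)/6.02⌉ = ⌈11.286⌉ = 12.
LSB = 8.12 V / 2^12 = 1.98 mV.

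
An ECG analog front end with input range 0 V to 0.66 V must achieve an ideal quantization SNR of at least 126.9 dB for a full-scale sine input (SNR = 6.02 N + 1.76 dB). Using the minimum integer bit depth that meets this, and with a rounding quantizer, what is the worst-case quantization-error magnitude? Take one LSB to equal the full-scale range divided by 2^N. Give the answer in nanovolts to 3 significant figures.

157 nV

Span = 0.66 V.
Required N = ⌈(126.9 − 1.76)/6.02⌉ = ⌈20.787⌉ = 21.
Step size = 0.66/2097152 V = 314.71 nV.
|e|_max = LSB/2 = 157 nV.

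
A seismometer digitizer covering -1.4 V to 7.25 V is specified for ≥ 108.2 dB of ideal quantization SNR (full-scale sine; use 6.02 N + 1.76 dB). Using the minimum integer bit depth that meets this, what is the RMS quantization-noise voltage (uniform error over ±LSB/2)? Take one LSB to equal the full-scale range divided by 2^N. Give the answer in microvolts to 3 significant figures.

9.53 µV

The full-scale span is 7.25 − (-1.4) = 8.65 V.
Required N = ⌈(108.2 − 1.76)/6.02⌉ = ⌈17.681⌉ = 18.
One LSB is 8.65 V / 262144 = 32.997 µV.
V_rms = LSB/√12 = 9.53 µV.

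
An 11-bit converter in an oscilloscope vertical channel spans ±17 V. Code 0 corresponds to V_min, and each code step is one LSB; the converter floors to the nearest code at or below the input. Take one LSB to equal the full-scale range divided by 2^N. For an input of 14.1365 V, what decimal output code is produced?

1875

Range = 17 − (-17) = 34 V. LSB = 34 V / 2^11 ≈ 16.60 mV.
V_in − V_min = 14.1365 − (-17) = 31.1365 V.
Divide by LSB: 31.1365 × 2048/34 = 1875.5162.
Truncating gives code 1875.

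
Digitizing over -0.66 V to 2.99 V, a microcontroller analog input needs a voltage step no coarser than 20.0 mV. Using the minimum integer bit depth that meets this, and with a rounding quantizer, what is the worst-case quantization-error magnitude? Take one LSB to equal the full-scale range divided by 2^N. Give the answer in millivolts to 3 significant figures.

7.13 mV

Span: 2.99 V − (-0.66 V) = 3.65 V.
Required number of levels: 3.65/20.0 mV = 182.50; smallest N with 2^N ≥ that is 8.
Step size = 3.65/256 V = 14.258 mV.
|e|_max = LSB/2 = 7.13 mV.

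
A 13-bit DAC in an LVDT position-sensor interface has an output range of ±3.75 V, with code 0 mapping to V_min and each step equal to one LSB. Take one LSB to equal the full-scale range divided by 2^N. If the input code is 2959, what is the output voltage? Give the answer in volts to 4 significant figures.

Range = 3.75 − (-3.75) = 7.5 V. LSB = 7.5 V / 2^13.
Output = V_min + (2959/8192) × range = -3.75 + 0.361206 × 7.5 V
      = -3.75 V + 2.70905 V = -1.04095 V.

-1.041 V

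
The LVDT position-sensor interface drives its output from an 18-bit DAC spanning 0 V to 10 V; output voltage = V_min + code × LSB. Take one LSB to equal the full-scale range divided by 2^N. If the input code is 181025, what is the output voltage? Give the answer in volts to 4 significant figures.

Full-scale range = 10 V. LSB = 10 V / 2^18.
V_out = 0 + 181025 × (10/262144) V
      = 0 + 6.90556 = 6.90556 V.

6.906 V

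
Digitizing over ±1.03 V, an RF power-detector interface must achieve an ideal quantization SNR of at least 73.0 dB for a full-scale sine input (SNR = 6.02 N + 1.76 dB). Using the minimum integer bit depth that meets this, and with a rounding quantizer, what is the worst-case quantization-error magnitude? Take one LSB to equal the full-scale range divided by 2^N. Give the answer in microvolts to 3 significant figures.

Range = 1.03 − (-1.03) = 2.06 V.
Required N = ⌈(73.0 − 1.76)/6.02⌉ = ⌈11.834⌉ = 12.
LSB = 2.06 V / 2^12 = 0.50293 mV.
Half an LSB is 251 µV.

251 µV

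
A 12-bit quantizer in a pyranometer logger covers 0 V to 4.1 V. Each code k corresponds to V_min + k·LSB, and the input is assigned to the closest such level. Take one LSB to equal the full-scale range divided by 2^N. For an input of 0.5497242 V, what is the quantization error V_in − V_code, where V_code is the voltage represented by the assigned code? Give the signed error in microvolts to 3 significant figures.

Span = 4.1 V. LSB = 4.1 V / 2^12 ≈ 1.001 mV.
(V_in − V_min)/LSB = (0.5497242 − (0)) × 4096/4.1 = 549.1879 → nearest code k = 549.
Reconstructed level: 0 + 549 × 4.1/4096 V = 0.5495361328 V.
e = 0.5497242 − (0.5495361328) = +188 µV.

+188 µV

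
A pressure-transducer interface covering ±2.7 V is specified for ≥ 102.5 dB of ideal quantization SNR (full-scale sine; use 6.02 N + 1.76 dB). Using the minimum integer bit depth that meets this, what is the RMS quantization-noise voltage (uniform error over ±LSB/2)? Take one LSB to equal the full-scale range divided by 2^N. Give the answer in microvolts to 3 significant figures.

The full-scale span is 2.7 − (-2.7) = 5.4 V.
N ≥ (102.5 − 1.76)/6.02 = 16.734 → N_min = 17.
One LSB is 5.4 V / 131072 = 41.199 µV.
σ_q = LSB/√12 = 41.199 µV/3.4641 = 11.9 µV.

11.9 µV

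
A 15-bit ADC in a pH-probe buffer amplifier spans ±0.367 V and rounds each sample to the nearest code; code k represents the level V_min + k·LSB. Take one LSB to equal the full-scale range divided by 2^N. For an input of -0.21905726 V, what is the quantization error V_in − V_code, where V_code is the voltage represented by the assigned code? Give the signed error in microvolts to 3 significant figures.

−8.61 µV

Span: 0.367 V − (-0.367 V) = 0.734 V. LSB = 0.734 V / 2^15 ≈ 22.40 µV.
Position in LSBs: (-0.21905726 − (-0.367)) × 32768/0.734 = 6604.6154; rounding gives k = 6605.
V_code = -0.367 + (6605/32768) × 0.734 = -0.21904864502 V.
Error = V_in − V_code = -0.21905726 − (-0.21904864502) = −8.61 µV.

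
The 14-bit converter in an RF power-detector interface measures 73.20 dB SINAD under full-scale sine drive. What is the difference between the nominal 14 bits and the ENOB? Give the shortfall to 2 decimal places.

2.13 bits

ENOB = (SINAD − 1.76)/6.02 = (73.20 − 1.76)/6.02 = 11.8671 bits.
Shortfall = 14 − 11.8671 = 2.1329 bits.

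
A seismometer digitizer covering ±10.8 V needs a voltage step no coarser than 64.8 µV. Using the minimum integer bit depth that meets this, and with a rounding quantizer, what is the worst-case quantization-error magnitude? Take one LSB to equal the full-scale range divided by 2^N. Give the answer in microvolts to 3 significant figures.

The full-scale span is 10.8 − (-10.8) = 21.6 V.
Required number of levels: 21.6/64.8 µV = 333330; smallest N with 2^N ≥ that is 19.
LSB = 21.6 V / 2^19 = 41.199 µV.
|e|_max = LSB/2 = 20.6 µV.

20.6 µV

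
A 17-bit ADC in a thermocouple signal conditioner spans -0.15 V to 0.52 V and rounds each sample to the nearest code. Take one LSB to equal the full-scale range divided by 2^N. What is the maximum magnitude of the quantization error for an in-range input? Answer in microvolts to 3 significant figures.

Full-scale range = 0.52 V − (-0.15 V) = 0.67 V.
LSB = 0.67 V ÷ 2^17 = 0.67/131072 V = 5.1117 µV.
A rounding quantizer has |error| ≤ LSB/2 = 2.56 µV.

2.56 µV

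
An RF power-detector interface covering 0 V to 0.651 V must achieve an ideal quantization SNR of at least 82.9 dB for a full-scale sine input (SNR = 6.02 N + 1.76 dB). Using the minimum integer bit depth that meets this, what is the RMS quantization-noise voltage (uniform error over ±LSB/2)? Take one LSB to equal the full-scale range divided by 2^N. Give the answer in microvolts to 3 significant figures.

V_FS = 0.651 V.
Required N = ⌈(82.9 − 1.76)/6.02⌉ = ⌈13.478⌉ = 14.
One LSB is 0.651 V / 16384 = 39.734 µV.
V_rms = LSB/√12 = 11.5 µV.

11.5 µV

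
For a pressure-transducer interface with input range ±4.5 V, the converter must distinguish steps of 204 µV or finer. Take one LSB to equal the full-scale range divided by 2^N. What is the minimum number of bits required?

16 bits

Span: 4.5 V − (-4.5 V) = 9 V.
Need 2^N ≥ 9 V / 204 µV = 44120 → N_min = 16.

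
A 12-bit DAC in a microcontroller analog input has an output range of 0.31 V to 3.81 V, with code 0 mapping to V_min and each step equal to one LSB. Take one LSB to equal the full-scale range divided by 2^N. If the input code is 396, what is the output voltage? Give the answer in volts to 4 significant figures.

Full-scale range = 3.81 V − (0.31 V) = 3.5 V. LSB = 3.5 V / 2^12.
V_out = 0.31 + 396 × (3.5/4096) V
      = 0.31 V + 0.338379 V = 0.648379 V.

0.6484 V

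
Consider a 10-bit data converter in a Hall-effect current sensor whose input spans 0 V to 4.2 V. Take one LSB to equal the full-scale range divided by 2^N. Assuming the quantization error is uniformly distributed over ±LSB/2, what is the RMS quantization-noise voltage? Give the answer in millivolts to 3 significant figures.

Full-scale range = 4.2 V.
LSB = 4.2 V ÷ 2^10 = 4.2/1024 V = 4.1016 mV.
RMS of a uniform error over width LSB is LSB/√12 = 1.18 mV.

1.18 mV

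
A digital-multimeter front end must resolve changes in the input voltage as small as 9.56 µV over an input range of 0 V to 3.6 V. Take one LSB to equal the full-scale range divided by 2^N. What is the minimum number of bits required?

Span = 3.6 V.
Required number of levels: 3.6/9.56 µV = 376570; smallest N with 2^N ≥ that is 19.

19 bits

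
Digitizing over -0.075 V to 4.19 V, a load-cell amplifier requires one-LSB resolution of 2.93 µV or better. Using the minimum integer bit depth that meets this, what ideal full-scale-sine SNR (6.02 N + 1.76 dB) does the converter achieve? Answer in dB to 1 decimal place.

The full-scale span is 4.19 − (-0.075) = 4.265 V.
Need 2^N ≥ 4.265 V / 2.93 µV = 1.456e6 → N_min = 21.
6.02(21) + 1.76 = 128.18 dB.

128.2 dB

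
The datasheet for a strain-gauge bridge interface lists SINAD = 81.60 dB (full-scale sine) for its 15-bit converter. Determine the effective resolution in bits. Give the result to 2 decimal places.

13.26 bits

Inverting SNR = 6.02 N + 1.76: N_eff = (81.60 − 1.76)/6.02 = 13.2625.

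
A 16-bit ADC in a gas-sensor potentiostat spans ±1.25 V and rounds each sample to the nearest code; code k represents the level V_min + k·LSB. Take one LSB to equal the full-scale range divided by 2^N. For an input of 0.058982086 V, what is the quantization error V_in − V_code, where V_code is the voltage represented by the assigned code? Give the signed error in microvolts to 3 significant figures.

Full-scale range = 1.25 V − (-1.25 V) = 2.5 V. LSB = 2.5 V / 2^16 ≈ 38.15 µV.
(0.058982086 − (-1.25)) / LSB = 1.308982086 × 65536/2.5 = 34314.1800. Nearest integer: k = 34314.
Reconstructed level: -1.25 + 34314 × 2.5/65536 V = 0.058975219727 V.
e = 0.058982086 − (0.058975219727) = +6.87 µV.

+6.87 µV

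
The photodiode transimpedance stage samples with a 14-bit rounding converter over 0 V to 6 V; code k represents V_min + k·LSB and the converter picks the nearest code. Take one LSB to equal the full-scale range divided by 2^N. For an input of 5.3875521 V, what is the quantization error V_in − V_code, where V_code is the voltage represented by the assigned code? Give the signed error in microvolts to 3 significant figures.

Range is 6 V. LSB = 6 V / 2^14 ≈ 366.2 µV.
Position in LSBs: (5.3875521 − (0)) × 16384/6 = 14711.6089; rounding gives k = 14712.
V_code = V_min + k × range/2^14 = 0 + 14712 × 6/16384 = 5.3876953125 V.
e = 5.3875521 − (5.3876953125) = −143 µV.

−143 µV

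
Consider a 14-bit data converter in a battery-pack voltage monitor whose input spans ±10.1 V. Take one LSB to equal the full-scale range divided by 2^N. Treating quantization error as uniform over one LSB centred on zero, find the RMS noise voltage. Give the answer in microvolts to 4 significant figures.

355.9 µV

The full-scale span is 10.1 − (-10.1) = 20.2 V.
LSB = 20.2 V / 2^14 = 1.23291 mV.
σ_q = LSB/√12 = 1.23291 mV/3.4641 = 355.9 µV.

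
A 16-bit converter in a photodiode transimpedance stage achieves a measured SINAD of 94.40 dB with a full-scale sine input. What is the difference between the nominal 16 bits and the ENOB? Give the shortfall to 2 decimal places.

0.61 bits

Effective bits = (94.40 − 1.76)/6.02 = 15.3887.
Lost resolution: 16 − 15.3887 = 0.6113 bits.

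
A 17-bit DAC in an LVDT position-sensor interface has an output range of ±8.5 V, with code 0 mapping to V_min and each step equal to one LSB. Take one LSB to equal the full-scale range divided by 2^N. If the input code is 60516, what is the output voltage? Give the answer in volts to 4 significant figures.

The full-scale span is 8.5 − (-8.5) = 17 V. LSB = 17 V / 2^17.
V_out = V_min + code × LSB = -8.5 V + 60516 × 17 V / 131072
      = -8.5 + 7.84891 = -0.651093 V.

-0.6511 V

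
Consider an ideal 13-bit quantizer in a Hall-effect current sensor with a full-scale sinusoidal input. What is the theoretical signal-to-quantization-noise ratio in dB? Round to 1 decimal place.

For an ideal N-bit converter with full-scale sine input, SNR = 6.02 N + 1.76 dB. SNR = 6.02 × 13 + 1.76 = 78.26 + 1.76 = 80.02 dB.

80.0 dB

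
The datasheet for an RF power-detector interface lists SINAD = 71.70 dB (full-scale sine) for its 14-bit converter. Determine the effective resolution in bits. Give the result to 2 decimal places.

11.62 bits

Inverting SNR = 6.02 N + 1.76: N_eff = (71.70 − 1.76)/6.02 = 11.6179.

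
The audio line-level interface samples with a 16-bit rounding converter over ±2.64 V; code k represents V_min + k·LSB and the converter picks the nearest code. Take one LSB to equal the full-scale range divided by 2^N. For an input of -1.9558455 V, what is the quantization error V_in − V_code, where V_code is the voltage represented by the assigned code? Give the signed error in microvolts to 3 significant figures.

−15.4 µV

Full-scale range = 2.64 V − (-2.64 V) = 5.28 V. LSB = 5.28 V / 2^16 ≈ 80.57 µV.
(-1.9558455 − (-2.64)) / LSB = 0.6841545 × 65536/5.28 = 8491.8086. Nearest integer: k = 8492.
Reconstructed level: -2.64 + 8492 × 5.28/65536 V = -1.9558300781 V.
e = -1.9558455 − (-1.9558300781) = −15.4 µV.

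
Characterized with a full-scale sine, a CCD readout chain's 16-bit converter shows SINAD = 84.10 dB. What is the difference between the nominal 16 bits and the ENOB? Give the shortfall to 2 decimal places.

ENOB = (SINAD − 1.76)/6.02 = (84.10 − 1.76)/6.02 = 13.6777 bits.
Lost resolution: 16 − 13.6777 = 2.3223 bits.

2.32 bits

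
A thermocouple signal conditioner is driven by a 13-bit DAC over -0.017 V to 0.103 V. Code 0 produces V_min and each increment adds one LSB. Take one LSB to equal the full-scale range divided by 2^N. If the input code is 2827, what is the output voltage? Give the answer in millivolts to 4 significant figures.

Range = 0.103 − (-0.017) = 0.12 V. LSB = 0.12 V / 2^13.
V_out = V_min + code × LSB = -0.017 V + 2827 × 0.12 V / 8192
      = -0.017 + 0.0414111 = 0.0244111 V.

24.41 mV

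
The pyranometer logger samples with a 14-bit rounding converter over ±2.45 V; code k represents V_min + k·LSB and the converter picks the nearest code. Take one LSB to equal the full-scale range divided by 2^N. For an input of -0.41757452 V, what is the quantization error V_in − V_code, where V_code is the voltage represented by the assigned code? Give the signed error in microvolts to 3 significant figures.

Full-scale range = 2.45 V − (-2.45 V) = 4.9 V. LSB = 4.9 V / 2^14 ≈ 299.1 µV.
Position in LSBs: (-0.41757452 − (-2.45)) × 16384/4.9 = 6795.7672; rounding gives k = 6796.
V_code = -2.45 + (6796/16384) × 4.9 = -0.41750488281 V.
e = -0.41757452 − (-0.41750488281) = −69.6 µV.

−69.6 µV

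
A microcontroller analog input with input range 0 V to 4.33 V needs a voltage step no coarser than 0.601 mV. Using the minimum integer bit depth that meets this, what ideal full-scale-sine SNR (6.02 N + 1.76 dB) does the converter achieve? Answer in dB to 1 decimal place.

80.0 dB

V_FS = 4.33 V.
Levels needed ≥ 4.33/0.601 mV = 7205. 2^13 = 8192 suffices, so N_min = 13.
SNR = 6.02 × 13 + 1.76 = 80.02 dB.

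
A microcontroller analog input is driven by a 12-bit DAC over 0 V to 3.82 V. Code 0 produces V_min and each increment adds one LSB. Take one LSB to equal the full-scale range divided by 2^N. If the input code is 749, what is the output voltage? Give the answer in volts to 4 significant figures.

Full-scale range = 3.82 V. LSB = 3.82 V / 2^12.
Output = V_min + (749/4096) × range = 0 + 0.182861 × 3.82 V
      = 0 V + 0.698530 V = 0.698530 V.

0.6985 V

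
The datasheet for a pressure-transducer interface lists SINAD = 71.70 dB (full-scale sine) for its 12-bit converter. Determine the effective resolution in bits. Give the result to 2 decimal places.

11.62 bits

ENOB = (SINAD − 1.76) / 6.02 = (71.70 − 1.76) / 6.02 = 69.94 / 6.02 = 11.6179.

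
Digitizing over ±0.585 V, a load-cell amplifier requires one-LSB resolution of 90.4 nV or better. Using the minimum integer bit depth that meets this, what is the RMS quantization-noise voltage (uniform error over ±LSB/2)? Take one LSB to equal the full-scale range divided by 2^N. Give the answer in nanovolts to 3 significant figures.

20.1 nV

Full-scale range = 0.585 V − (-0.585 V) = 1.17 V.
Need 2^N ≥ 1.17 V / 90.4 nV = 1.294e7 → N_min = 24.
LSB = 1.17 V / 2^24 = 69.737 nV.
σ_q = LSB/√12 = 69.737 nV/3.4641 = 20.1 nV.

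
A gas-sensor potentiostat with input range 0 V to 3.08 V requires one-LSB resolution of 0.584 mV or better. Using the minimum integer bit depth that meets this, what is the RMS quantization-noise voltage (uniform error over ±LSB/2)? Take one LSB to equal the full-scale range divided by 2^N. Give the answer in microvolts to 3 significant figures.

Span = 3.08 V.
3.08 V / 0.584 mV = 5274. Since 2^12 = 4096 and 2^13 = 8192, N = 13.
One LSB is 3.08 V / 8192 = 375.98 µV.
RMS noise = LSB/√12 = 109 µV.

109 µV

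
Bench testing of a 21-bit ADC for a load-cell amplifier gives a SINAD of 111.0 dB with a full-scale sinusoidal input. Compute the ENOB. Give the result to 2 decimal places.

18.15 bits

Inverting SNR = 6.02 N + 1.76: N_eff = (111.0 − 1.76)/6.02 = 18.1462.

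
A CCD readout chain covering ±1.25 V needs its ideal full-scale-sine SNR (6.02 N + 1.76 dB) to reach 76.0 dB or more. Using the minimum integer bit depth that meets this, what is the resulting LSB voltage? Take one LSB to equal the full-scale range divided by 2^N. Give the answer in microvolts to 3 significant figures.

305 µV

The full-scale span is 1.25 − (-1.25) = 2.5 V.
Required N = ⌈(76.0 − 1.76)/6.02⌉ = ⌈12.332⌉ = 13.
LSB = 2.5 V / 2^13 = 305 µV.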